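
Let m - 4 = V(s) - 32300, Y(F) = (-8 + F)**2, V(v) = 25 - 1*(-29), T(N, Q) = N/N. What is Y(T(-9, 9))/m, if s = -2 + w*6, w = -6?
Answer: -1/658 ≈ -0.0015198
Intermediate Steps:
T(N, Q) = 1
s = -38 (s = -2 - 6*6 = -2 - 36 = -38)
V(v) = 54 (V(v) = 25 + 29 = 54)
m = -32242 (m = 4 + (54 - 32300) = 4 - 32246 = -32242)
Y(T(-9, 9))/m = (-8 + 1)**2/(-32242) = (-7)**2*(-1/32242) = 49*(-1/32242) = -1/658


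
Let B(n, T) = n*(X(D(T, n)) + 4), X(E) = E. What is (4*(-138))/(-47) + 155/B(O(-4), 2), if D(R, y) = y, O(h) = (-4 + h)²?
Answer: 2409589/204544 ≈ 11.780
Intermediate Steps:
B(n, T) = n*(4 + n) (B(n, T) = n*(n + 4) = n*(4 + n))
(4*(-138))/(-47) + 155/B(O(-4), 2) = (4*(-138))/(-47) + 155/(((-4 - 4)²*(4 + (-4 - 4)²))) = -552*(-1/47) + 155/(((-8)²*(4 + (-8)²))) = 552/47 + 155/((64*(4 + 64))) = 552/47 + 155/((64*68)) = 552/47 + 155/4352 = 2409589/204544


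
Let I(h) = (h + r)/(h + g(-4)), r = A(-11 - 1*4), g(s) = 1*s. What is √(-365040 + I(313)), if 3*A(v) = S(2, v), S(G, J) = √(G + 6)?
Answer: √(-34854287523 + 206*√2)/309 ≈ 604.18*I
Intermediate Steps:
S(G, J) = √(6 + G)
A(v) = 2*√2/3 (A(v) = √(6 + 2)/3 = √8/3 = (2*√2)/3 = 2*√2/3)
g(s) = s
r = 2*√2/3 ≈ 0.94281
I(h) = (h + 2*√2/3)/(-4 + h) (I(h) = (h + 2*√2/3)/(h - 4) = (h + 2*√2/3)/(-4 + h))
√(-365040 + I(313)) = √(-365040 + (313 + 2*√2/3)/(-4 + 313)) = √(-365040 + (313 + 2*√2/3)/309) = √(-365040 + (313/309 + 2*√2/927)) = √(-112797047/309 + 2*√2/927)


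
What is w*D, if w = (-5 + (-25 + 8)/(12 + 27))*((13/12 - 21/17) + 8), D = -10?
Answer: 848530/1989 ≈ 426.61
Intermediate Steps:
w = -84853/1989 (w = (-5 - 17/39)*((13*(1/12) - 21*1/17) + 8) = (-5 - 17*1/39)*((13/12 - 21/17) + 8) = (-5 - 17/39)*(-31/204 + 8) = -212/39*1601/204 = -84853/1989 ≈ -42.661)
w*D = -84853/1989*(-10) = 848530/1989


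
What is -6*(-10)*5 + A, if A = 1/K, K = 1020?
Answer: 306001/1020 ≈ 300.00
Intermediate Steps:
A = 1/1020 ≈ 0.00098039
-6*(-10)*5 + A = -6*(-10)*5 + 1/1020 = 60*5 + 1/1020 = 300 + 1/1020 = 306001/1020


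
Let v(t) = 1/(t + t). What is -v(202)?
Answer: -1/404 ≈ -0.0024752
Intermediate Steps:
v(t) = 1/(2*t)
-v(202) = -1/(2*202) = -1*1/404 = -1/404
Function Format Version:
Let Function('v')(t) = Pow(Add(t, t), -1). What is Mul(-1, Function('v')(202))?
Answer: Rational(-1, 404) ≈ -0.0024752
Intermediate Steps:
Function('v')(t) = Mul(Rational(1, 2), Pow(t, -1)) (Function('v')(t) = Pow(Mul(2, t), -1) = Mul(Rational(1, 2), Pow(t, -1)))
Mul(-1, Function('v')(202)) = Mul(-1, Mul(Rational(1, 2), Pow(202, -1))) = Mul(-1, Mul(Rational(1, 2), Rational(1, 202))) = Mul(-1, Rational(1, 404)) = Rational(-1, 404)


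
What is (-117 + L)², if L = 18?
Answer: 9801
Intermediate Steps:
(-117 + L)² = (-117 + 18)² = (-99)² = 9801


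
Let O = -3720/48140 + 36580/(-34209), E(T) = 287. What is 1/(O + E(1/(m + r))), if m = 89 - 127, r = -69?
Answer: 82341063/23537474147 ≈ 0.0034983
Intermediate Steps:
m = -38
O = -94410934/82341063 (O = -3720*1/48140 + 36580*(-1/34209) = -186/2407 - 36580/34209 = -94410934/82341063 ≈ -1.1466)
1/(O + E(1/(m + r))) = 1/(-94410934/82341063 + 287) = 1/(23537474147/82341063) = 82341063/23537474147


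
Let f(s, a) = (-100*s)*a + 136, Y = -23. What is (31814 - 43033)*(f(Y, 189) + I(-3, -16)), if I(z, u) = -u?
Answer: -4878604588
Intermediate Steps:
f(s, a) = 136 - 100*a*s (f(s, a) = -100*a*s + 136 = 136 - 100*a*s)
(31814 - 43033)*(f(Y, 189) + I(-3, -16)) = (31814 - 43033)*((136 - 100*189*(-23)) - 1*(-16)) = -11219*((136 + 434700) + 16) = -11219*(434836 + 16) = -11219*434852 = -4878604588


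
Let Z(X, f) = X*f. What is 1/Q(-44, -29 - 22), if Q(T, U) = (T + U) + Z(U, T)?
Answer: 1/2149 ≈ 0.00046533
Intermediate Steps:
Q(T, U) = T + U + T*U (Q(T, U) = (T + U) + U*T = (T + U) + T*U = T + U + T*U)
1/Q(-44, -29 - 22) = 1/(-44 + (-29 - 22) - 44*(-29 - 22)) = 1/(-44 - 51 - 44*(-51)) = 1/(-44 - 51 + 2244) = 1/2149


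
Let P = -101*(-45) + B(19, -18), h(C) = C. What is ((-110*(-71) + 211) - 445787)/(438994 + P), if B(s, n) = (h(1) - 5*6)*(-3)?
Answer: -218883/221813 ≈ -0.98679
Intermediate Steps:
B(s, n) = 87 (B(s, n) = (1 - 5*6)*(-3) = (1 - 30)*(-3) = -29*(-3) = 87)
P = 4632 (P = -101*(-45) + 87 = 4545 + 87 = 4632)
((-110*(-71) + 211) - 445787)/(438994 + P) = ((-110*(-71) + 211) - 445787)/(438994 + 4632) = ((7810 + 211) - 445787)/443626 = (8021 - 445787)*(1/443626) = -437766*1/443626 = -218883/221813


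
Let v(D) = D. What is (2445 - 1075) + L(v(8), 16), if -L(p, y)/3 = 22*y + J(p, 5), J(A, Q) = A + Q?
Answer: 275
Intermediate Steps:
L(p, y) = -15 - 66*y - 3*p (L(p, y) = -3*(22*y + (p + 5)) = -3*(22*y + (5 + p)) = -3*(5 + p + 22*y) = -15 - 66*y - 3*p)
(2445 - 1075) + L(v(8), 16) = (2445 - 1075) + (-15 - 66*16 - 3*8) = 1370 + (-15 - 1056 - 24) = 1370 - 1095 = 275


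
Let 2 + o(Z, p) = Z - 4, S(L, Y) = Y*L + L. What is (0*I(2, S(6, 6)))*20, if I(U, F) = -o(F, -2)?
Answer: 0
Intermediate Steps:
S(L, Y) = L + L*Y (S(L, Y) = L*Y + L = L + L*Y)
o(Z, p) = -6 + Z (o(Z, p) = -2 + (Z - 4) = -2 + (-4 + Z) = -6 + Z)
I(U, F) = 6 - F (I(U, F) = -(-6 + F) = 6 - F)
(0*I(2, S(6, 6)))*20 = (0*(6 - 6*(1 + 6)))*20 = (0*(6 - 6*7))*20 = (0*(6 - 1*42))*20 = (0*(6 - 42))*20 = (0*(-36))*20 = 0*20 = 0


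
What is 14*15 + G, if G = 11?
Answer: 221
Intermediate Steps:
14*15 + G = 14*15 + 11 = 210 + 11 = 221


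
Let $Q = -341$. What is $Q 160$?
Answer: $-54560$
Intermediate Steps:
$Q 160 = \left(-341\right) 160 = -54560$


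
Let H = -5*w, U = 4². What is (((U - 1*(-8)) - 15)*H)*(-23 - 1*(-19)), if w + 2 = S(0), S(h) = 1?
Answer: -180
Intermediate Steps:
w = -1 (w = -2 + 1 = -1)
U = 16
H = 5 (H = -5*(-1) = 5)
(((U - 1*(-8)) - 15)*H)*(-23 - 1*(-19)) = (((16 - 1*(-8)) - 15)*5)*(-23 - 1*(-19)) = (((16 + 8) - 15)*5)*(-23 + 19) = ((24 - 15)*5)*(-4) = (9*5)*(-4) = 45*(-4) = -180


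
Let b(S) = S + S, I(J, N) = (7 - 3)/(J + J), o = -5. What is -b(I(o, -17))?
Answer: 4/5 ≈ 0.80000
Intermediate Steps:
I(J, N) = 2/J (I(J, N) = 4/((2*J)) = 4*(1/(2*J)) = 2/J)
b(S) = 2*S
-b(I(o, -17)) = -2*2/(-5) = -2*2*(-1/5) = -2*(-2)/5 = -1*(-4/5) = 4/5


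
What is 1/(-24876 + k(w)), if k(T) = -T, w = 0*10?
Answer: -1/24876 ≈ -4.0199e-5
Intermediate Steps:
w = 0
1/(-24876 + k(w)) = 1/(-24876 - 1*0) = 1/(-24876 + 0) = 1/(-24876) = -1/24876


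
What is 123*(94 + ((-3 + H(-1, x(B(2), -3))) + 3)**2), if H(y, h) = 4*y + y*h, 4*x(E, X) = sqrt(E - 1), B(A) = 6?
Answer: 217095/16 + 246*sqrt(5) ≈ 14119.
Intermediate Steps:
x(E, X) = sqrt(-1 + E)/4 (x(E, X) = sqrt(E - 1)/4 = sqrt(-1 + E)/4)
H(y, h) = 4*y + h*y
123*(94 + ((-3 + H(-1, x(B(2), -3))) + 3)**2) = 123*(94 + ((-3 - (4 + sqrt(-1 + 6)/4)) + 3)**2) = 123*(94 + ((-3 - (4 + sqrt(5)/4)) + 3)**2) = 123*(94 + ((-3 + (-4 - sqrt(5)/4)) + 3)**2) = 123*(94 + ((-7 - sqrt(5)/4) + 3)**2) = 123*(94 + (-4 - sqrt(5)/4)**2) = 11562 + 123*(-4 - sqrt(5)/4)**2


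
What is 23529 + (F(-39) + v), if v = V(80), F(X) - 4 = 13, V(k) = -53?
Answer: 23493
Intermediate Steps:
F(X) = 17 (F(X) = 4 + 13 = 17)
v = -53
23529 + (F(-39) + v) = 23529 + (17 - 53) = 23529 - 36 = 23493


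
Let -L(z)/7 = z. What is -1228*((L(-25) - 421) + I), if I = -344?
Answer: 724520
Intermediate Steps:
L(z) = -7*z
-1228*((L(-25) - 421) + I) = -1228*((-7*(-25) - 421) - 344) = -1228*((175 - 421) - 344) = -1228*(-246 - 344) = -1228*(-590) = 724520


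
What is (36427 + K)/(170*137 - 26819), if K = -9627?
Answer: -26800/3529 ≈ -7.5942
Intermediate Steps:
(36427 + K)/(170*137 - 26819) = (36427 - 9627)/(170*137 - 26819) = 26800/(23290 - 26819) = 26800/(-3529) = 26800*(-1/3529) = -26800/3529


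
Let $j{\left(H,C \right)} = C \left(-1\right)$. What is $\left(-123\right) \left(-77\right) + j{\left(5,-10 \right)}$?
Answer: $9481$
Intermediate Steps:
$j{\left(H,C \right)} = - C$
$\left(-123\right) \left(-77\right) + j{\left(5,-10 \right)} = \left(-123\right) \left(-77\right) - -10 = 9471 + 10 = 9481$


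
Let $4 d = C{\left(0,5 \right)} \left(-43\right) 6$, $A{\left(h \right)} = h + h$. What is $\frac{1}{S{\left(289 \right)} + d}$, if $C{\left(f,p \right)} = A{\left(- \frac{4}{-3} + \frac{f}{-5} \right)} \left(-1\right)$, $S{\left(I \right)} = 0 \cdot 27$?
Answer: $\frac{1}{172} \approx 0.005814$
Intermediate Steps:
$A{\left(h \right)} = 2 h$
$S{\left(I \right)} = 0$
$C{\left(f,p \right)} = - \frac{8}{3} + \frac{2 f}{5}$ ($C{\left(f,p \right)} = 2 \left(- \frac{4}{-3} + \frac{f}{-5}\right) \left(-1\right) = 2 \left(\left(-4\right) \left(- \frac{1}{3}\right) + f \left(- \frac{1}{5}\right)\right) \left(-1\right) = 2 \left(\frac{4}{3} - \frac{f}{5}\right) \left(-1\right) = \left(\frac{8}{3} - \frac{2 f}{5}\right) \left(-1\right) = - \frac{8}{3} + \frac{2 f}{5}$)
$d = 172$ ($d = \frac{\left(- \frac{8}{3} + \frac{2}{5} \cdot 0\right) \left(-43\right) 6}{4} = \frac{\left(- \frac{8}{3} + 0\right) \left(-43\right) 6}{4} = \frac{\left(- \frac{8}{3}\right) \left(-43\right) 6}{4} = \frac{\frac{344}{3} \cdot 6}{4} = \frac{1}{4} \cdot 688 = 172$)
$\frac{1}{S{\left(289 \right)} + d} = \frac{1}{0 + 172} = \frac{1}{172}$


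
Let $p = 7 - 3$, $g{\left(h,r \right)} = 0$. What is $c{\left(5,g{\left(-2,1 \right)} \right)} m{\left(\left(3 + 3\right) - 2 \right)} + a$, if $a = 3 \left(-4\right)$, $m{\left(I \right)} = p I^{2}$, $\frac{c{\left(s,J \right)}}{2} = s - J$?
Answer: $628$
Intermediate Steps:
$p = 4$
$c{\left(s,J \right)} = - 2 J + 2 s$ ($c{\left(s,J \right)} = 2 \left(s - J\right) = - 2 J + 2 s$)
$m{\left(I \right)} = 4 I^{2}$
$a = -12$
$c{\left(5,g{\left(-2,1 \right)} \right)} m{\left(\left(3 + 3\right) - 2 \right)} + a = \left(\left(-2\right) 0 + 2 \cdot 5\right) 4 \left(\left(3 + 3\right) - 2\right)^{2} - 12 = \left(0 + 10\right) 4 \left(6 - 2\right)^{2} - 12 = 10 \cdot 4 \cdot 4^{2} - 12 = 10 \cdot 4 \cdot 16 - 12 = 10 \cdot 64 - 12 = 640 - 12 = 628$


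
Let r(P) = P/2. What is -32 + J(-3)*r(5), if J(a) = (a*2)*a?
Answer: 13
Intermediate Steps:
J(a) = 2*a² (J(a) = (2*a)*a = 2*a²)
r(P) = P/2 (r(P) = P*(½) = P/2)
-32 + J(-3)*r(5) = -32 + (2*(-3)²)*((½)*5) = -32 + (2*9)*(5/2) = -32 + 18*(5/2) = -32 + 45 = 13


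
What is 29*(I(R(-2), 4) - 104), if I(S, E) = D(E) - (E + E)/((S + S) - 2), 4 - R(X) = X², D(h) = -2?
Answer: -2958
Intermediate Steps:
R(X) = 4 - X²
I(S, E) = -2 - 2*E/(-2 + 2*S) (I(S, E) = -2 - (E + E)/((S + S) - 2) = -2 - 2*E/(2*S - 2) = -2 - 2*E/(-2 + 2*S))
29*(I(R(-2), 4) - 104) = 29*((2 - 1*4 - 2*(4 - 1*(-2)²))/(-1 + (4 - 1*(-2)²)) - 104) = 29*((2 - 4 - 2*(4 - 1*4))/(-1 + (4 - 1*4)) - 104) = 29*((2 - 4 - 2*(4 - 4))/(-1 + (4 - 4)) - 104) = 29*((2 - 4 - 2*0)/(-1 + 0) - 104) = 29*((2 - 4 + 0)/(-1) - 104) = 29*(-1*(-2) - 104) = 29*(2 - 104) = 29*(-102) = -2958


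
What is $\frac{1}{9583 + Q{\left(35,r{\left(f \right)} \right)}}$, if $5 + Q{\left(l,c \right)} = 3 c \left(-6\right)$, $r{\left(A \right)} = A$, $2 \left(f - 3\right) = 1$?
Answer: $\frac{1}{9515} \approx 0.0001051$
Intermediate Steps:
$f = \frac{7}{2}$ ($f = 3 + \frac{1}{2} \cdot 1 = 3 + \frac{1}{2} = \frac{7}{2} \approx 3.5$)
$Q{\left(l,c \right)} = -5 - 18 c$ ($Q{\left(l,c \right)} = -5 + 3 c \left(-6\right) = -5 - 18 c$)
$\frac{1}{9583 + Q{\left(35,r{\left(f \right)} \right)}} = \frac{1}{9583 - 68} = \frac{1}{9515}$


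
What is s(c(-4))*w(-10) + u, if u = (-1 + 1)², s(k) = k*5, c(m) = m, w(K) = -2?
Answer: 40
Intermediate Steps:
s(k) = 5*k
u = 0 (u = 0² = 0)
s(c(-4))*w(-10) + u = (5*(-4))*(-2) + 0 = -20*(-2) + 0 = 40 + 0 = 40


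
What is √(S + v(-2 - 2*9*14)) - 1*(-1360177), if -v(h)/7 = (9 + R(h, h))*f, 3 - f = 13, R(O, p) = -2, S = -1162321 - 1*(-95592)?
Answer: 1360177 + 3*I*√118471 ≈ 1.3602e+6 + 1032.6*I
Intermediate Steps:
S = -1066729 (S = -1162321 + 95592 = -1066729)
f = -10 (f = 3 - 1*13 = 3 - 13 = -10)
v(h) = 490 (v(h) = -7*(9 - 2)*(-10) = -49*(-10) = -7*(-70) = 490)
√(S + v(-2 - 2*9*14)) - 1*(-1360177) = √(-1066729 + 490) - 1*(-1360177) = √(-1066239) + 1360177 = 3*I*√118471 + 1360177 = 1360177 + 3*I*√118471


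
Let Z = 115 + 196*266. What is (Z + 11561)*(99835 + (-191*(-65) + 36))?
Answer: 7165194232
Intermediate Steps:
Z = 52251 (Z = 115 + 52136 = 52251)
(Z + 11561)*(99835 + (-191*(-65) + 36)) = (52251 + 11561)*(99835 + (-191*(-65) + 36)) = 63812*(99835 + (12415 + 36)) = 63812*(99835 + 12451) = 63812*112286 = 7165194232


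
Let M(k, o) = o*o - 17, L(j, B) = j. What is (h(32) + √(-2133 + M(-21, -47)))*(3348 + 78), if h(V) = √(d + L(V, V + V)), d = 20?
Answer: 3426*√59 + 6852*√13 ≈ 51021.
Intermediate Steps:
M(k, o) = -17 + o² (M(k, o) = o² - 17 = -17 + o²)
h(V) = √(20 + V)
(h(32) + √(-2133 + M(-21, -47)))*(3348 + 78) = (√(20 + 32) + √(-2133 + (-17 + (-47)²)))*(3348 + 78) = (√52 + √(-2133 + (-17 + 2209)))*3426 = (2*√13 + √(-2133 + 2192))*3426 = (2*√13 + √59)*3426 = (√59 + 2*√13)*3426 = 3426*√59 + 6852*√13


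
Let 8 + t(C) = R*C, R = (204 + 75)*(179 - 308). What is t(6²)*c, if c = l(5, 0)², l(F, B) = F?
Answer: -32392100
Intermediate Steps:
R = -35991 (R = 279*(-129) = -35991)
t(C) = -8 - 35991*C
c = 25 (c = 5² = 25)
t(6²)*c = (-8 - 35991*6²)*25 = (-8 - 35991*36)*25 = (-8 - 1295676)*25 = -1295684*25 = -32392100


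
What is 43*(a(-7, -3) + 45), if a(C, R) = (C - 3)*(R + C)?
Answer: 6235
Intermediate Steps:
a(C, R) = (-3 + C)*(C + R)
43*(a(-7, -3) + 45) = 43*(((-7)² - 3*(-7) - 3*(-3) - 7*(-3)) + 45) = 43*((49 + 21 + 9 + 21) + 45) = 43*(100 + 45) = 43*145 = 6235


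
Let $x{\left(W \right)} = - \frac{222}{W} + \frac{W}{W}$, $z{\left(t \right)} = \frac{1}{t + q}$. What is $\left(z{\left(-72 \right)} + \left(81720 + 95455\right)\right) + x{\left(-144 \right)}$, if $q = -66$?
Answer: $\frac{97801999}{552} \approx 1.7718 \cdot 10^{5}$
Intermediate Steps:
$z{\left(t \right)} = \frac{1}{-66 + t}$ ($z{\left(t \right)} = \frac{1}{t - 66} = \frac{1}{-66 + t}$)
$x{\left(W \right)} = 1 - \frac{222}{W}$ ($x{\left(W \right)} = - \frac{222}{W} + 1 = 1 - \frac{222}{W}$)
$\left(z{\left(-72 \right)} + \left(81720 + 95455\right)\right) + x{\left(-144 \right)} = \left(\frac{1}{-66 - 72} + \left(81720 + 95455\right)\right) + \frac{-222 - 144}{-144} = \left(\frac{1}{-138} + 177175\right) - - \frac{61}{24} = \left(- \frac{1}{138} + 177175\right) + \frac{61}{24} = \frac{24450149}{138} + \frac{61}{24} = \frac{97801999}{552}$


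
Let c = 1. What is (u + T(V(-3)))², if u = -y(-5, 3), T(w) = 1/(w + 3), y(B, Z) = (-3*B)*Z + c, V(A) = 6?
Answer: 170569/81 ≈ 2105.8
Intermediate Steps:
y(B, Z) = 1 - 3*B*Z (y(B, Z) = (-3*B)*Z + 1 = -3*B*Z + 1 = 1 - 3*B*Z)
T(w) = 1/(3 + w)
u = -46 (u = -(1 - 3*(-5)*3) = -(1 + 45) = -1*46 = -46)
(u + T(V(-3)))² = (-46 + 1/(3 + 6))² = (-46 + 1/9)² = (-46 + ⅑)² = (-413/9)² = 170569/81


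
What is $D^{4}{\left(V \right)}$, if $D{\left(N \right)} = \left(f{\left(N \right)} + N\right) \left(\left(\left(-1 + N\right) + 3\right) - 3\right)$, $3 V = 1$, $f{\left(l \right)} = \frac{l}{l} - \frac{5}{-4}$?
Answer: $\frac{923521}{104976} \approx 8.7975$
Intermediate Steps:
$f{\left(l \right)} = \frac{9}{4}$ ($f{\left(l \right)} = 1 - - \frac{5}{4} = 1 + \frac{5}{4} = \frac{9}{4}$)
$V = \frac{1}{3}$ ($V = \frac{1}{3} \cdot 1 = \frac{1}{3} \approx 0.33333$)
$D{\left(N \right)} = \left(-1 + N\right) \left(\frac{9}{4} + N\right)$ ($D{\left(N \right)} = \left(\frac{9}{4} + N\right) \left(\left(\left(-1 + N\right) + 3\right) - 3\right) = \left(\frac{9}{4} + N\right) \left(\left(2 + N\right) - 3\right) = \left(\frac{9}{4} + N\right) \left(-1 + N\right) = \left(-1 + N\right) \left(\frac{9}{4} + N\right)$)
$D^{4}{\left(V \right)} = \left(- \frac{9}{4} + \left(\frac{1}{3}\right)^{2} + \frac{5}{4} \cdot \frac{1}{3}\right)^{4} = \left(- \frac{9}{4} + \frac{1}{9} + \frac{5}{12}\right)^{4} = \left(- \frac{31}{18}\right)^{4} = \frac{923521}{104976}$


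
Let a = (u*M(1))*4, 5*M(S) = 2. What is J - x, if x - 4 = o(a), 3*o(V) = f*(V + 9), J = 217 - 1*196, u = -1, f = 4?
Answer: 107/15 ≈ 7.1333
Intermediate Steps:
M(S) = ⅖ (M(S) = (⅕)*2 = ⅖)
J = 21 (J = 217 - 196 = 21)
a = -8/5 (a = -1*⅖*4 = -⅖*4 = -8/5 ≈ -1.6000)
o(V) = 12 + 4*V/3 (o(V) = (4*(V + 9))/3 = (4*(9 + V))/3 = (36 + 4*V)/3 = 12 + 4*V/3)
x = 208/15 (x = 4 + (12 + (4/3)*(-8/5)) = 4 + (12 - 32/15) = 4 + 148/15 = 208/15 ≈ 13.867)
J - x = 21 - 1*208/15 = 21 - 208/15 = 107/15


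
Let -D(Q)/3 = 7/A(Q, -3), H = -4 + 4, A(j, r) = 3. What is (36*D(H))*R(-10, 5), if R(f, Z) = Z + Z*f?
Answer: 11340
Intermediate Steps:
H = 0
D(Q) = -7 (D(Q) = -21/3 = -3*7/3 = -7)
(36*D(H))*R(-10, 5) = (36*(-7))*(5*(1 - 10)) = -1260*(-9) = -252*(-45) = 11340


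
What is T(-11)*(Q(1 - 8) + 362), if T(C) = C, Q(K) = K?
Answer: -3905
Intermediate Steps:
T(-11)*(Q(1 - 8) + 362) = -11*((1 - 8) + 362) = -11*(-7 + 362) = -11*355 = -3905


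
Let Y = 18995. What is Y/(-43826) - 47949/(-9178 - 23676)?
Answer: 369337786/359964851 ≈ 1.0260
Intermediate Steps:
Y/(-43826) - 47949/(-9178 - 23676) = 18995/(-43826) - 47949/(-9178 - 23676) = 18995*(-1/43826) - 47949/(-32854) = -18995/43826 - 47949*(-1/32854) = -18995/43826 + 47949/32854 = 369337786/359964851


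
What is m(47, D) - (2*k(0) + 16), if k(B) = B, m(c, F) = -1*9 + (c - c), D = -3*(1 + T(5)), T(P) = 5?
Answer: -25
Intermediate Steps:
D = -18 (D = -3*(1 + 5) = -3*6 = -18)
m(c, F) = -9 (m(c, F) = -9 + 0 = -9)
m(47, D) - (2*k(0) + 16) = -9 - (2*0 + 16) = -9 - (0 + 16) = -9 - 1*16 = -9 - 16 = -25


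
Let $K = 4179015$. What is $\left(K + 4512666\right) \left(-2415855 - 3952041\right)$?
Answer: $-55347720673176$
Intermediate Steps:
$\left(K + 4512666\right) \left(-2415855 - 3952041\right) = \left(4179015 + 4512666\right) \left(-2415855 - 3952041\right) = 8691681 \left(-6367896\right) = -55347720673176$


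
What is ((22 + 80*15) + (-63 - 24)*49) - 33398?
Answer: -36439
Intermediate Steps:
((22 + 80*15) + (-63 - 24)*49) - 33398 = ((22 + 1200) - 87*49) - 33398 = (1222 - 4263) - 33398 = -3041 - 33398 = -36439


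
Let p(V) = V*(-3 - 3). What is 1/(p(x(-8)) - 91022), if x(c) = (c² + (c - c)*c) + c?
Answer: -1/91358 ≈ -1.0946e-5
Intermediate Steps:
x(c) = c + c² (x(c) = (c² + 0*c) + c = (c² + 0) + c = c² + c = c + c²)
p(V) = -6*V (p(V) = V*(-6) = -6*V)
1/(p(x(-8)) - 91022) = 1/(-(-48)*(1 - 8) - 91022) = 1/(-(-48)*(-7) - 91022) = 1/(-6*56 - 91022) = 1/(-336 - 91022) = 1/(-91358) = -1/91358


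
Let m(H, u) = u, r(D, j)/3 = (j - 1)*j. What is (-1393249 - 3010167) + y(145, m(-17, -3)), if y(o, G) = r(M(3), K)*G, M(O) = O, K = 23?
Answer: -4407970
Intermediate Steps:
r(D, j) = 3*j*(-1 + j) (r(D, j) = 3*((j - 1)*j) = 3*((-1 + j)*j) = 3*(j*(-1 + j)) = 3*j*(-1 + j))
y(o, G) = 1518*G (y(o, G) = (3*23*(-1 + 23))*G = (3*23*22)*G = 1518*G)
(-1393249 - 3010167) + y(145, m(-17, -3)) = (-1393249 - 3010167) + 1518*(-3) = -4403416 - 4554 = -4407970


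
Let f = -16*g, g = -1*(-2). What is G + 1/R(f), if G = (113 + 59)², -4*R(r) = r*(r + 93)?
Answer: 14436993/488 ≈ 29584.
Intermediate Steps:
g = 2
f = -32 (f = -16*2 = -32)
R(r) = -r*(93 + r)/4 (R(r) = -r*(r + 93)/4 = -r*(93 + r)/4)
G = 29584 (G = 172² = 29584)
G + 1/R(f) = 29584 + 1/(-¼*(-32)*(93 - 32)) = 29584 + 1/(-¼*(-32)*61) = 29584 + 1/488 = 14436993/488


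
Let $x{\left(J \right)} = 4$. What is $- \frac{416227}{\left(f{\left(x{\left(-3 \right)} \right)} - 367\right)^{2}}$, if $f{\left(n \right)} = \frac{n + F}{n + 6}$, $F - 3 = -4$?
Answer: $- \frac{41622700}{13446889} \approx -3.0953$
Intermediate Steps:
$F = -1$ ($F = 3 - 4 = -1$)
$f{\left(n \right)} = \frac{-1 + n}{6 + n}$ ($f{\left(n \right)} = \frac{n - 1}{n + 6} = \frac{-1 + n}{6 + n}$)
$- \frac{416227}{\left(f{\left(x{\left(-3 \right)} \right)} - 367\right)^{2}} = - \frac{416227}{\left(\frac{-1 + 4}{6 + 4} - 367\right)^{2}} = - \frac{416227}{\left(\frac{1}{10} \cdot 3 - 367\right)^{2}} = - \frac{416227}{\left(\frac{3}{10} - 367\right)^{2}} = - \frac{416227}{\left(- \frac{3667}{10}\right)^{2}} = - \frac{416227}{\frac{13446889}{100}} = \left(-416227\right) \frac{100}{13446889} = - \frac{41622700}{13446889}$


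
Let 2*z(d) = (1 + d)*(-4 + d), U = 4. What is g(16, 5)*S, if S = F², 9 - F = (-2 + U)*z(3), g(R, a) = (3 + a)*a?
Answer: 6760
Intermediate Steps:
z(d) = (1 + d)*(-4 + d)/2 (z(d) = ((1 + d)*(-4 + d))/2 = (1 + d)*(-4 + d)/2)
g(R, a) = a*(3 + a)
F = 13 (F = 9 - (-2 + 4)*(-2 + (½)*3² - 3/2*3) = 9 - 2*(-2 + (½)*9 - 9/2) = 9 - 2*(-2 + 9/2 - 9/2) = 9 - 2*(-2) = 9 - 1*(-4) = 9 + 4 = 13)
S = 169 (S = 13² = 169)
g(16, 5)*S = (5*(3 + 5))*169 = (5*8)*169 = 40*169 = 6760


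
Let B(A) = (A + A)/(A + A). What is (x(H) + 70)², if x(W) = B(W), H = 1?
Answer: 5041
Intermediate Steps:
B(A) = 1 (B(A) = (2*A)/((2*A)) = (2*A)*(1/(2*A)) = 1)
x(W) = 1
(x(H) + 70)² = (1 + 70)² = 71² = 5041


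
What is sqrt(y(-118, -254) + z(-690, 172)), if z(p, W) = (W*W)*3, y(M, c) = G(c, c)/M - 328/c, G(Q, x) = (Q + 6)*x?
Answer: 2*sqrt(1238271487765)/7493 ≈ 297.02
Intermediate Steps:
G(Q, x) = x*(6 + Q) (G(Q, x) = (6 + Q)*x = x*(6 + Q))
y(M, c) = -328/c + c*(6 + c)/M (y(M, c) = (c*(6 + c))/M - 328/c = c*(6 + c)/M - 328/c = -328/c + c*(6 + c)/M)
z(p, W) = 3*W**2 (z(p, W) = W**2*3 = 3*W**2)
sqrt(y(-118, -254) + z(-690, 172)) = sqrt((-328*(-118) + (-254)**2*(6 - 254))/(-118*(-254)) + 3*172**2) = sqrt(-1/118*(-1/254)*(38704 + 64516*(-248)) + 3*29584) = sqrt(-1/118*(-1/254)*(38704 - 15999968) + 88752) = sqrt(-1/118*(-1/254)*(-15961264) + 88752) = sqrt(-3990316/7493 + 88752) = sqrt(661028420/7493) = 2*sqrt(1238271487765)/7493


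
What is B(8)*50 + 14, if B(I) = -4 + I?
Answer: 214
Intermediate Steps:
B(8)*50 + 14 = (-4 + 8)*50 + 14 = 4*50 + 14 = 200 + 14 = 214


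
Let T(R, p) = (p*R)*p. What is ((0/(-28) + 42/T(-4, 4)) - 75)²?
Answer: 5861241/1024 ≈ 5723.9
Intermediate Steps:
T(R, p) = R*p² (T(R, p) = (R*p)*p = R*p²)
((0/(-28) + 42/T(-4, 4)) - 75)² = ((0/(-28) + 42/((-4*4²))) - 75)² = ((0*(-1/28) + 42/((-4*16))) - 75)² = ((0 + 42/(-64)) - 75)² = ((0 + 42*(-1/64)) - 75)² = ((0 - 21/32) - 75)² = (-21/32 - 75)² = (-2421/32)² = 5861241/1024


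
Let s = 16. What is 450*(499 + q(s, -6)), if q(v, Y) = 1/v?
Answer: 1796625/8 ≈ 2.2458e+5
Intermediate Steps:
450*(499 + q(s, -6)) = 450*(499 + 1/16) = 450*(7985/16) = 1796625/8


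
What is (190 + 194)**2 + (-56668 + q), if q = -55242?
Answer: 35546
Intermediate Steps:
(190 + 194)**2 + (-56668 + q) = (190 + 194)**2 + (-56668 - 55242) = 384**2 - 111910 = 147456 - 111910 = 35546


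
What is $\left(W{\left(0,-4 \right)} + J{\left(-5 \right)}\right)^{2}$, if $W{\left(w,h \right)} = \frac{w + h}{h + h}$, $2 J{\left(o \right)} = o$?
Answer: $4$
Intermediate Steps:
$J{\left(o \right)} = \frac{o}{2}$
$W{\left(w,h \right)} = \frac{h + w}{2 h}$
$\left(W{\left(0,-4 \right)} + J{\left(-5 \right)}\right)^{2} = \left(\frac{-4 + 0}{2 \left(-4\right)} + \frac{1}{2} \left(-5\right)\right)^{2} = \left(\frac{1}{2} \left(- \frac{1}{4}\right) \left(-4\right) - \frac{5}{2}\right)^{2} = \left(\frac{1}{2} - \frac{5}{2}\right)^{2} = \left(-2\right)^{2} = 4$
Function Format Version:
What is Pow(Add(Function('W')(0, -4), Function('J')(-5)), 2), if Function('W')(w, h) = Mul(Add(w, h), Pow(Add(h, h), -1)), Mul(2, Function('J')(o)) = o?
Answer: 4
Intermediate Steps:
Function('J')(o) = Mul(Rational(1, 2), o)
Function('W')(w, h) = Mul(Rational(1, 2), Pow(h, -1), Add(h, w)) (Function('W')(w, h) = Mul(Add(h, w), Pow(Mul(2, h), -1)) = Mul(Add(h, w), Mul(Rational(1, 2), Pow(h, -1))) = Mul(Rational(1, 2), Pow(h, -1), Add(h, w)))
Pow(Add(Function('W')(0, -4), Function('J')(-5)), 2) = Pow(Add(Mul(Rational(1, 2), Pow(-4, -1), Add(-4, 0)), Mul(Rational(1, 2), -5)), 2) = Pow(Add(Mul(Rational(1, 2), Rational(-1, 4), -4), Rational(-5, 2)), 2) = Pow(Add(Rational(1, 2), Rational(-5, 2)), 2) = Pow(-2, 2) = 4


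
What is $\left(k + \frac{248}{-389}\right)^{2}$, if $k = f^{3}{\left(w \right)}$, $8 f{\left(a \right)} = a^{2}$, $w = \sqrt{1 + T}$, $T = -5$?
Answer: $\frac{5631129}{9684544} \approx 0.58146$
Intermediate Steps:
$w = 2 i$ ($w = \sqrt{1 - 5} = \sqrt{-4} = 2 i \approx 2.0 i$)
$f{\left(a \right)} = \frac{a^{2}}{8}$
$k = - \frac{1}{8}$ ($k = \left(\frac{\left(2 i\right)^{2}}{8}\right)^{3} = \left(\frac{1}{8} \left(-4\right)\right)^{3} = \left(- \frac{1}{2}\right)^{3} = - \frac{1}{8} \approx -0.125$)
$\left(k + \frac{248}{-389}\right)^{2} = \left(- \frac{1}{8} + \frac{248}{-389}\right)^{2} = \left(- \frac{1}{8} + 248 \left(- \frac{1}{389}\right)\right)^{2} = \left(- \frac{1}{8} - \frac{248}{389}\right)^{2} = \left(- \frac{2373}{3112}\right)^{2} = \frac{5631129}{9684544}$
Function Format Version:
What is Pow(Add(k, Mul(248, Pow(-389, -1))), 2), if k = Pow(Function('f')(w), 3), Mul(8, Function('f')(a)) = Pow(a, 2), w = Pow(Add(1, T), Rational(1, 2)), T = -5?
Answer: Rational(5631129, 9684544) ≈ 0.58146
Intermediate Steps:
w = Mul(2, I) (w = Pow(Add(1, -5), Rational(1, 2)) = Pow(-4, Rational(1, 2)) = Mul(2, I) ≈ Mul(2.0000, I))
Function('f')(a) = Mul(Rational(1, 8), Pow(a, 2))
k = Rational(-1, 8) (k = Pow(Mul(Rational(1, 8), Pow(Mul(2, I), 2)), 3) = Pow(Mul(Rational(1, 8), -4), 3) = Pow(Rational(-1, 2), 3) = Rational(-1, 8) ≈ -0.12500)
Pow(Add(k, Mul(248, Pow(-389, -1))), 2) = Pow(Add(Rational(-1, 8), Mul(248, Pow(-389, -1))), 2) = Pow(Add(Rational(-1, 8), Mul(248, Rational(-1, 389))), 2) = Pow(Add(Rational(-1, 8), Rational(-248, 389)), 2) = Pow(Rational(-2373, 3112), 2) = Rational(5631129, 9684544)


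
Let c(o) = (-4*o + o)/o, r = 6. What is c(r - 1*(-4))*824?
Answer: -2472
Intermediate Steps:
c(o) = -3 (c(o) = (-3*o)/o = -3)
c(r - 1*(-4))*824 = -3*824 = -2472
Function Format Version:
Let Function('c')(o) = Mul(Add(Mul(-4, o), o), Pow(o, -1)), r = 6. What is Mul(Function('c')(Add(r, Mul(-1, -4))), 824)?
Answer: -2472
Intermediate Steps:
Function('c')(o) = -3 (Function('c')(o) = Mul(Mul(-3, o), Pow(o, -1)) = -3)
Mul(Function('c')(Add(r, Mul(-1, -4))), 824) = Mul(-3, 824) = -2472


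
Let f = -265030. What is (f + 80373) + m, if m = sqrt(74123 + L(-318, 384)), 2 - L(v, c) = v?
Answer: -184657 + sqrt(74443) ≈ -1.8438e+5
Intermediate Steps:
L(v, c) = 2 - v
m = sqrt(74443) (m = sqrt(74123 + (2 - 1*(-318))) = sqrt(74123 + (2 + 318)) = sqrt(74123 + 320) = sqrt(74443) ≈ 272.84)
(f + 80373) + m = (-265030 + 80373) + sqrt(74443) = -184657 + sqrt(74443)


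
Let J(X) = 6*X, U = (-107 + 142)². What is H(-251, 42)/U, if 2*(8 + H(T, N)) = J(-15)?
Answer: -53/1225 ≈ -0.043265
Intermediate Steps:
U = 1225 (U = 35² = 1225)
H(T, N) = -53 (H(T, N) = -8 + (6*(-15))/2 = -8 + (½)*(-90) = -8 - 45 = -53)
H(-251, 42)/U = -53/1225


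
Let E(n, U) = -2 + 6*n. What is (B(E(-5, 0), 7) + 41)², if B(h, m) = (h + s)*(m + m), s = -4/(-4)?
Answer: 154449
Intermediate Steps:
s = 1 (s = -4*(-¼) = 1)
B(h, m) = 2*m*(1 + h) (B(h, m) = (h + 1)*(m + m) = (1 + h)*(2*m) = 2*m*(1 + h))
(B(E(-5, 0), 7) + 41)² = (2*7*(1 + (-2 + 6*(-5))) + 41)² = (2*7*(1 + (-2 - 30)) + 41)² = (2*7*(1 - 32) + 41)² = (2*7*(-31) + 41)² = (-434 + 41)² = (-393)² = 154449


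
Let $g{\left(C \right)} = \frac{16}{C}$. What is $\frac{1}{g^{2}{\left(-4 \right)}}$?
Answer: $\frac{1}{16} \approx 0.0625$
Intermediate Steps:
$\frac{1}{g^{2}{\left(-4 \right)}} = \frac{1}{\left(\frac{16}{-4}\right)^{2}} = \frac{1}{\left(16 \left(- \frac{1}{4}\right)\right)^{2}} = \frac{1}{\left(-4\right)^{2}} = \frac{1}{16}$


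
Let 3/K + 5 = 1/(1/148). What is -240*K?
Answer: -720/143 ≈ -5.0350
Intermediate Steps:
K = 3/143 (K = 3/(-5 + 1/(1/148)) = 3/(-5 + 148) = 3/143 ≈ 0.020979)
-240*K = -240*3/143 = -720/143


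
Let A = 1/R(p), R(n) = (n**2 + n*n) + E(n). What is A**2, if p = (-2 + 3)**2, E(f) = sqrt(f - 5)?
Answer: -I/8 ≈ -0.125*I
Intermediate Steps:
E(f) = sqrt(-5 + f)
p = 1 (p = 1**2 = 1)
R(n) = sqrt(-5 + n) + 2*n**2 (R(n) = (n**2 + n*n) + sqrt(-5 + n) = (n**2 + n**2) + sqrt(-5 + n) = 2*n**2 + sqrt(-5 + n) = sqrt(-5 + n) + 2*n**2)
A = (2 - 2*I)/8 (A = 1/(sqrt(-5 + 1) + 2*1**2) = 1/(sqrt(-4) + 2*1) = 1/(2*I + 2) = 1/(2 + 2*I) = (2 - 2*I)/8 ≈ 0.25 - 0.25*I)
A**2 = (1/4 - I/4)**2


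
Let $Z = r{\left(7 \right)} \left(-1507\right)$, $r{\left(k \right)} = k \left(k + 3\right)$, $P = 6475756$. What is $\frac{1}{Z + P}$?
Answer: $\frac{1}{6370266} \approx 1.5698 \cdot 10^{-7}$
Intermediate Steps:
$r{\left(k \right)} = k \left(3 + k\right)$
$Z = -105490$ ($Z = 7 \left(3 + 7\right) \left(-1507\right) = 7 \cdot 10 \left(-1507\right) = 70 \left(-1507\right) = -105490$)
$\frac{1}{Z + P} = \frac{1}{-105490 + 6475756} = \frac{1}{6370266}$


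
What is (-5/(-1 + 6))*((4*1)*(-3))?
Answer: 12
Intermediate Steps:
(-5/(-1 + 6))*((4*1)*(-3)) = (-5/5)*(4*(-3)) = ((⅕)*(-5))*(-12) = -1*(-12) = 12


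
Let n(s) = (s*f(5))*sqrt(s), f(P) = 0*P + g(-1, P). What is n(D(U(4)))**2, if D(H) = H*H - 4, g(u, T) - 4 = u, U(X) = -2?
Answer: 0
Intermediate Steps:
g(u, T) = 4 + u
D(H) = -4 + H**2 (D(H) = H**2 - 4 = -4 + H**2)
f(P) = 3 (f(P) = 0*P + (4 - 1) = 0 + 3 = 3)
n(s) = 3*s**(3/2) (n(s) = (s*3)*sqrt(s) = (3*s)*sqrt(s) = 3*s**(3/2))
n(D(U(4)))**2 = (3*(-4 + (-2)**2)**(3/2))**2 = (3*(-4 + 4)**(3/2))**2 = (3*0**(3/2))**2 = (3*0)**2 = 0**2 = 0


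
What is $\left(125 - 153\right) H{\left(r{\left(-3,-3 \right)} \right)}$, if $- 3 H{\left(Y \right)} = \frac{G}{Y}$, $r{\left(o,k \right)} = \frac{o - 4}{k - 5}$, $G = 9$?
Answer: $96$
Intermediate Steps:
$r{\left(o,k \right)} = \frac{-4 + o}{-5 + k}$
$H{\left(Y \right)} = - \frac{3}{Y}$ ($H{\left(Y \right)} = - \frac{9 \frac{1}{Y}}{3} = - \frac{3}{Y}$)
$\left(125 - 153\right) H{\left(r{\left(-3,-3 \right)} \right)} = \left(125 - 153\right) \left(- \frac{3}{\frac{1}{-5 - 3} \left(-4 - 3\right)}\right) = - 28 \left(- \frac{3}{\frac{1}{-8} \left(-7\right)}\right) = - 28 \left(- \frac{3}{\left(- \frac{1}{8}\right) \left(-7\right)}\right) = - 28 \left(- \frac{3}{\frac{7}{8}}\right) = - 28 \left(\left(-3\right) \frac{8}{7}\right) = \left(-28\right) \left(- \frac{24}{7}\right) = 96$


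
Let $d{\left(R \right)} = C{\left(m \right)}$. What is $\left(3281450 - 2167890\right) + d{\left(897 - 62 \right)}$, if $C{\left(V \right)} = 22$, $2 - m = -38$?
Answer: $1113582$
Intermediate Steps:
$m = 40$ ($m = 2 - -38 = 2 + 38 = 40$)
$d{\left(R \right)} = 22$
$\left(3281450 - 2167890\right) + d{\left(897 - 62 \right)} = \left(3281450 - 2167890\right) + 22 = 1113560 + 22 = 1113582$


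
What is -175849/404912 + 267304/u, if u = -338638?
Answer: -83891875455/68559294928 ≈ -1.2236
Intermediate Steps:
-175849/404912 + 267304/u = -175849/404912 + 267304/(-338638) = -175849*1/404912 + 267304*(-1/338638) = -175849/404912 - 133652/169319 = -83891875455/68559294928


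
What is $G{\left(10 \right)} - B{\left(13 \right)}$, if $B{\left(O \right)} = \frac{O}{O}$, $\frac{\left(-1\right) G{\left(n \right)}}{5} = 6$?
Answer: $-31$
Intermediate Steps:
$G{\left(n \right)} = -30$ ($G{\left(n \right)} = \left(-5\right) 6 = -30$)
$B{\left(O \right)} = 1$
$G{\left(10 \right)} - B{\left(13 \right)} = -30 - 1 = -31$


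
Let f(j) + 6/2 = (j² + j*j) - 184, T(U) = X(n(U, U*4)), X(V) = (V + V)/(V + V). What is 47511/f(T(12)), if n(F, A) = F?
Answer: -47511/185 ≈ -256.82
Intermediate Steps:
X(V) = 1 (X(V) = (2*V)/((2*V)) = (2*V)*(1/(2*V)) = 1)
T(U) = 1
f(j) = -187 + 2*j² (f(j) = -3 + ((j² + j*j) - 184) = -3 + ((j² + j²) - 184) = -3 + (2*j² - 184) = -3 + (-184 + 2*j²) = -187 + 2*j²)
47511/f(T(12)) = 47511/(-187 + 2*1²) = 47511/(-187 + 2*1) = 47511/(-187 + 2) = 47511/(-185) = 47511*(-1/185) = -47511/185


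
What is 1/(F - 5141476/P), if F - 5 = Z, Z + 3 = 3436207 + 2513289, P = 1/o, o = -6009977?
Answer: 1/30900158455550 ≈ 3.2362e-14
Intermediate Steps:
P = -1/6009977 (P = 1/(-6009977) = -1/6009977 ≈ -1.6639e-7)
Z = 5949493 (Z = -3 + (3436207 + 2513289) = -3 + 5949496 = 5949493)
F = 5949498 (F = 5 + 5949493 = 5949498)
1/(F - 5141476/P) = 1/(5949498 - 5141476/(-1/6009977)) = 1/(5949498 - 5141476*(-6009977)) = 1/(5949498 + 30900152506052) = 1/30900158455550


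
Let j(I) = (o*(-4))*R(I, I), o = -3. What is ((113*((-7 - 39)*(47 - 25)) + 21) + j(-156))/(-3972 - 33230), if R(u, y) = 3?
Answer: 114299/37202 ≈ 3.0724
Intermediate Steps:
j(I) = 36 (j(I) = -3*(-4)*3 = 12*3 = 36)
((113*((-7 - 39)*(47 - 25)) + 21) + j(-156))/(-3972 - 33230) = ((113*((-7 - 39)*(47 - 25)) + 21) + 36)/(-3972 - 33230) = ((113*(-46*22) + 21) + 36)/(-37202) = ((113*(-1012) + 21) + 36)*(-1/37202) = ((-114356 + 21) + 36)*(-1/37202) = (-114335 + 36)*(-1/37202) = -114299*(-1/37202) = 114299/37202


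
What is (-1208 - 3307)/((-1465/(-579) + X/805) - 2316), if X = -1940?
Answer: 420883785/215883991 ≈ 1.9496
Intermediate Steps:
(-1208 - 3307)/((-1465/(-579) + X/805) - 2316) = (-1208 - 3307)/((-1465/(-579) - 1940/805) - 2316) = -4515/((-1465*(-1/579) - 1940*1/805) - 2316) = -4515/((1465/579 - 388/161) - 2316) = -4515/(11213/93219 - 2316) = -4515/(-215883991/93219) = -4515*(-93219/215883991) = 420883785/215883991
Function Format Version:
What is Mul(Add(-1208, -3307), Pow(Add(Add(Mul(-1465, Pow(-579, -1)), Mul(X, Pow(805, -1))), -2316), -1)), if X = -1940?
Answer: Rational(420883785, 215883991) ≈ 1.9496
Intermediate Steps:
Mul(Add(-1208, -3307), Pow(Add(Add(Mul(-1465, Pow(-579, -1)), Mul(X, Pow(805, -1))), -2316), -1)) = Mul(Add(-1208, -3307), Pow(Add(Add(Mul(-1465, Pow(-579, -1)), Mul(-1940, Pow(805, -1))), -2316), -1)) = Mul(-4515, Pow(Add(Add(Mul(-1465, Rational(-1, 579)), Mul(-1940, Rational(1, 805))), -2316), -1)) = Mul(-4515, Pow(Add(Add(Rational(1465, 579), Rational(-388, 161)), -2316), -1)) = Mul(-4515, Pow(Add(Rational(11213, 93219), -2316), -1)) = Mul(-4515, Pow(Rational(-215883991, 93219), -1)) = Mul(-4515, Rational(-93219, 215883991)) = Rational(420883785, 215883991)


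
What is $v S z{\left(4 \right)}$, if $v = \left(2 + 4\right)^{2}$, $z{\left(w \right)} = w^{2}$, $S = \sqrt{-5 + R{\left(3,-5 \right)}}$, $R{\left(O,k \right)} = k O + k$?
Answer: $2880 i \approx 2880.0 i$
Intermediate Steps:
$R{\left(O,k \right)} = k + O k$ ($R{\left(O,k \right)} = O k + k = k + O k$)
$S = 5 i$ ($S = \sqrt{-5 - 5 \left(1 + 3\right)} = \sqrt{-5 - 20} = \sqrt{-25} = 5 i \approx 5.0 i$)
$v = 36$ ($v = 6^{2} = 36$)
$v S z{\left(4 \right)} = 36 \cdot 5 i 4^{2} = 180 i 16 = 2880 i$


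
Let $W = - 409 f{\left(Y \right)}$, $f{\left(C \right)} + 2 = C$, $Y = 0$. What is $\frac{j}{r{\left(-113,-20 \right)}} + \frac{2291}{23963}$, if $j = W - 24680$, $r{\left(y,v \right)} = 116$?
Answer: $- \frac{285769675}{1389854} \approx -205.61$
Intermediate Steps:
$f{\left(C \right)} = -2 + C$
$W = 818$ ($W = - 409 \left(-2 + 0\right) = \left(-409\right) \left(-2\right) = 818$)
$j = -23862$ ($j = 818 - 24680 = -23862$)
$\frac{j}{r{\left(-113,-20 \right)}} + \frac{2291}{23963} = - \frac{23862}{116} + \frac{2291}{23963} = \left(-23862\right) \frac{1}{116} + 2291 \cdot \frac{1}{23963} = - \frac{11931}{58} + \frac{2291}{23963} = - \frac{285769675}{1389854}$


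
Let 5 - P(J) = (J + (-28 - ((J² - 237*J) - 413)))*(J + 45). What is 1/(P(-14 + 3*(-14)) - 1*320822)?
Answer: -1/497686 ≈ -2.0093e-6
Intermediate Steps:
P(J) = 5 - (45 + J)*(385 - J² + 238*J) (P(J) = 5 - (J + (-28 - ((J² - 237*J) - 413)))*(J + 45) = 5 - (J + (-28 - (-413 + J² - 237*J)))*(45 + J) = 5 - (J + (-28 + (413 - J² + 237*J)))*(45 + J) = 5 - (J + (385 - J² + 237*J))*(45 + J) = 5 - (385 - J² + 238*J)*(45 + J) = 5 - (45 + J)*(385 - J² + 238*J))
1/(P(-14 + 3*(-14)) - 1*320822) = 1/((-17320 + (-14 + 3*(-14))³ - 11095*(-14 + 3*(-14)) - 193*(-14 + 3*(-14))²) - 1*320822) = 1/((-17320 + (-14 - 42)³ - 11095*(-14 - 42) - 193*(-14 - 42)²) - 320822) = 1/((-17320 + (-56)³ - 11095*(-56) - 193*(-56)²) - 320822) = 1/((-17320 - 175616 + 621320 - 193*3136) - 320822) = 1/((-17320 - 175616 + 621320 - 605248) - 320822) = 1/(-176864 - 320822) = 1/(-497686) = -1/497686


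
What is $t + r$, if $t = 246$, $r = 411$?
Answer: $657$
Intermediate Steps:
$t + r = 246 + 411 = 657$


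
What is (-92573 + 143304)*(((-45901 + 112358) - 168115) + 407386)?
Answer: 15509887168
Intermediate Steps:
(-92573 + 143304)*(((-45901 + 112358) - 168115) + 407386) = 50731*((66457 - 168115) + 407386) = 50731*(-101658 + 407386) = 50731*305728 = 15509887168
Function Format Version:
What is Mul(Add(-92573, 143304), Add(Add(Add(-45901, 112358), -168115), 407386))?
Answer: 15509887168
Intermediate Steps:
Mul(Add(-92573, 143304), Add(Add(Add(-45901, 112358), -168115), 407386)) = Mul(50731, Add(Add(66457, -168115), 407386)) = Mul(50731, Add(-101658, 407386)) = Mul(50731, 305728) = 15509887168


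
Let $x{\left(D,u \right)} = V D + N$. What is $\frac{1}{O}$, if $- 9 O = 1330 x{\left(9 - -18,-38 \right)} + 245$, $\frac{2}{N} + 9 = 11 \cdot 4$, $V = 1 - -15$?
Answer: $- \frac{3}{191627} \approx -1.5655 \cdot 10^{-5}$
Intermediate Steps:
$V = 16$ ($V = 1 + 15 = 16$)
$N = \frac{2}{35}$ ($N = \frac{2}{-9 + 11 \cdot 4} = \frac{2}{-9 + 44} = \frac{2}{35} \approx 0.057143$)
$x{\left(D,u \right)} = \frac{2}{35} + 16 D$ ($x{\left(D,u \right)} = 16 D + \frac{2}{35} = \frac{2}{35} + 16 D$)
$O = - \frac{191627}{3}$ ($O = - \frac{1330 \left(\frac{2}{35} + 16 \left(9 - -18\right)\right) + 245}{9} = - \frac{1330 \left(\frac{2}{35} + 16 \left(9 + 18\right)\right) + 245}{9} = - \frac{1330 \left(\frac{2}{35} + 16 \cdot 27\right) + 245}{9} = - \frac{1330 \left(\frac{2}{35} + 432\right) + 245}{9} = - \frac{1330 \cdot \frac{15122}{35} + 245}{9} = - \frac{574636 + 245}{9} = \left(- \frac{1}{9}\right) 574881 = - \frac{191627}{3} \approx -63876.0$)
$\frac{1}{O} = \frac{1}{- \frac{191627}{3}} = - \frac{3}{191627}$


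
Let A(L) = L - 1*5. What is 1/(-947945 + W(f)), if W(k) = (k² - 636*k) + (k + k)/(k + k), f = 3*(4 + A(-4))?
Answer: -1/938179 ≈ -1.0659e-6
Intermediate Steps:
A(L) = -5 + L (A(L) = L - 5 = -5 + L)
f = -15 (f = 3*(4 + (-5 - 4)) = 3*(4 - 9) = 3*(-5) = -15)
W(k) = 1 + k² - 636*k (W(k) = (k² - 636*k) + (2*k)/((2*k)) = (k² - 636*k) + (2*k)*(1/(2*k)) = (k² - 636*k) + 1 = 1 + k² - 636*k)
1/(-947945 + W(f)) = 1/(-947945 + (1 + (-15)² - 636*(-15))) = 1/(-947945 + (1 + 225 + 9540)) = 1/(-947945 + 9766) = 1/(-938179) = -1/938179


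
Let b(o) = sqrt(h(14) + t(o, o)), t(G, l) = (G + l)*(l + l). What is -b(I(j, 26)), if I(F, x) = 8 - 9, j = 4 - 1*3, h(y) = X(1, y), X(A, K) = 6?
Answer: -sqrt(10) ≈ -3.1623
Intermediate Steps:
h(y) = 6
t(G, l) = 2*l*(G + l) (t(G, l) = (G + l)*(2*l) = 2*l*(G + l))
j = 1 (j = 4 - 3 = 1)
I(F, x) = -1
b(o) = sqrt(6 + 4*o**2) (b(o) = sqrt(6 + 2*o*(o + o)) = sqrt(6 + 2*o*(2*o)) = sqrt(6 + 4*o**2))
-b(I(j, 26)) = -sqrt(6 + 4*(-1)**2) = -sqrt(6 + 4*1) = -sqrt(6 + 4) = -sqrt(10)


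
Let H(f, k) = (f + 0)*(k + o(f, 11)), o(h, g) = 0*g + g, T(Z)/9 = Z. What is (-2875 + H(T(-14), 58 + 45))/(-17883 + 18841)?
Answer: -17239/958 ≈ -17.995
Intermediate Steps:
T(Z) = 9*Z
o(h, g) = g (o(h, g) = 0 + g = g)
H(f, k) = f*(11 + k) (H(f, k) = (f + 0)*(k + 11) = f*(11 + k))
(-2875 + H(T(-14), 58 + 45))/(-17883 + 18841) = (-2875 + (9*(-14))*(11 + (58 + 45)))/(-17883 + 18841) = (-2875 - 126*(11 + 103))/958 = (-2875 - 126*114)*(1/958) = (-2875 - 14364)*(1/958) = -17239*1/958 = -17239/958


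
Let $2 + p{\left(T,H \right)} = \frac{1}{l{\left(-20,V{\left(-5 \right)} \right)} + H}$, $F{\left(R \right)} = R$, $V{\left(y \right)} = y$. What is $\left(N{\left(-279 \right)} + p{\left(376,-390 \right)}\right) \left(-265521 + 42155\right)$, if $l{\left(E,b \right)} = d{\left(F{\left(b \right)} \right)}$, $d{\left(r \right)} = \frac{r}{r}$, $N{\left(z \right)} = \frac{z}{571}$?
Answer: $\frac{123597342440}{222119} \approx 5.5645 \cdot 10^{5}$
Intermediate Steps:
$N{\left(z \right)} = \frac{z}{571}$ ($N{\left(z \right)} = z \frac{1}{571} = \frac{z}{571}$)
$d{\left(r \right)} = 1$
$l{\left(E,b \right)} = 1$
$p{\left(T,H \right)} = -2 + \frac{1}{1 + H}$
$\left(N{\left(-279 \right)} + p{\left(376,-390 \right)}\right) \left(-265521 + 42155\right) = \left(\frac{1}{571} \left(-279\right) + \frac{-1 - -780}{1 - 390}\right) \left(-265521 + 42155\right) = \left(- \frac{279}{571} + \frac{-1 + 780}{-389}\right) \left(-223366\right) = \left(- \frac{279}{571} - \frac{779}{389}\right) \left(-223366\right) = \left(- \frac{553340}{222119}\right) \left(-223366\right) = \frac{123597342440}{222119}$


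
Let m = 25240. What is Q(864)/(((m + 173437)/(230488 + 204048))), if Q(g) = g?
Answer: 375439104/198677 ≈ 1889.7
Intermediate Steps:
Q(864)/(((m + 173437)/(230488 + 204048))) = 864/(((25240 + 173437)/(230488 + 204048))) = 864/((198677/434536)) = 864/((198677*(1/434536))) = 864/(198677/434536) = 864*(434536/198677) = 375439104/198677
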